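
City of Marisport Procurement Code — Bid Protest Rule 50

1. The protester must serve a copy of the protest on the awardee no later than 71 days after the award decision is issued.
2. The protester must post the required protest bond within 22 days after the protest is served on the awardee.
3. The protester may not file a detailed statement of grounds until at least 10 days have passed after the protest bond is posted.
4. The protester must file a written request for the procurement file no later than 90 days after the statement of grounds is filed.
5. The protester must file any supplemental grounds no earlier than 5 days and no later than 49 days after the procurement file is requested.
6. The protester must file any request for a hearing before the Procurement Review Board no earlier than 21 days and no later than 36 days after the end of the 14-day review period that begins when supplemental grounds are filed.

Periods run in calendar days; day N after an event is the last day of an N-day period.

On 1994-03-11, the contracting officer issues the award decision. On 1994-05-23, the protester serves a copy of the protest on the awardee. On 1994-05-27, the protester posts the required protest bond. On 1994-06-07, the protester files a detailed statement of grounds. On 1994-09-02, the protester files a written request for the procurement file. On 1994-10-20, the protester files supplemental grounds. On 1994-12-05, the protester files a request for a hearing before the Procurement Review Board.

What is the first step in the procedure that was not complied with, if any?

Step 1 — counting 71 days from 1994-03-11 (when the award decision is issued) gives a deadline of 1994-05-21; done 1994-05-23 — 2 days late.
Later steps need not be reached.

Step 1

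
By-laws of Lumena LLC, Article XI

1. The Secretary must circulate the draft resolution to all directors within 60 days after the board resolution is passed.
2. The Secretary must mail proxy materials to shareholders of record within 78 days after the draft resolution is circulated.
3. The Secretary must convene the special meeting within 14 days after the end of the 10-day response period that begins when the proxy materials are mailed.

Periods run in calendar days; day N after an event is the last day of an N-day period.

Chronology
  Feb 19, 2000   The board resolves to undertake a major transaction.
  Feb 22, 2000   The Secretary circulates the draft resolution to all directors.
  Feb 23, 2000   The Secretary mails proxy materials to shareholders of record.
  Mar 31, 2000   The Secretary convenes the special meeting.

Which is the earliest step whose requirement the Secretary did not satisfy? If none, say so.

Step 3

Step 1: 60 days after Feb 19, 2000 (when the board resolution is passed) is Apr 19, 2000; completed Feb 22, 2000, before the deadline.
Step 2: 78 days after Feb 22, 2000 (when the draft resolution is circulated) is May 10, 2000; done Feb 23, 2000 — timely.
Step 3: 14 days after Mar 4, 2000 (end of the 10-day response period, which began when the proxy materials are mailed on Feb 23, 2000) is Mar 18, 2000; not done until Mar 31, 2000, 13 days after the deadline.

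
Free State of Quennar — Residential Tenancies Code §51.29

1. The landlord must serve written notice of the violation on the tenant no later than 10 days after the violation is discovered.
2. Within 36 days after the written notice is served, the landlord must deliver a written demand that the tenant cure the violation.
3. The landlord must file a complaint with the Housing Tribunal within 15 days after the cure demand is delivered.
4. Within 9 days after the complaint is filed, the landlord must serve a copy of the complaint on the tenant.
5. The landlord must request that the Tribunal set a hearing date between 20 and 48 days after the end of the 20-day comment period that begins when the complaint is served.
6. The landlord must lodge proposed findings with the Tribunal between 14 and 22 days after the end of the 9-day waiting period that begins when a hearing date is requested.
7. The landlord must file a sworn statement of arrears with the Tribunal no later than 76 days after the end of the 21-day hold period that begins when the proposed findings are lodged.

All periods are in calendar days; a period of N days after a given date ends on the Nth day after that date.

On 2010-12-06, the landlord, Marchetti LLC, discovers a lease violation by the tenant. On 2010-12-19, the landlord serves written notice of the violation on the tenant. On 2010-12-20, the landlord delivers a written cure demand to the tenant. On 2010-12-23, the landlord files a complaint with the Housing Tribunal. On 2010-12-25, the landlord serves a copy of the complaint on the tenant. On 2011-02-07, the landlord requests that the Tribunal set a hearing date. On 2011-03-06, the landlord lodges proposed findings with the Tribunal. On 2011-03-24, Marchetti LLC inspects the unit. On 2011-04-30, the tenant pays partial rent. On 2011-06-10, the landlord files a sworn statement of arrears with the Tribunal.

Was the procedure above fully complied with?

No

(1) due by 2010-12-06 + 10 days = 2010-12-16; not done until 2010-12-19, 3 days after the deadline.
No need to go further; step 1 was not satisfied.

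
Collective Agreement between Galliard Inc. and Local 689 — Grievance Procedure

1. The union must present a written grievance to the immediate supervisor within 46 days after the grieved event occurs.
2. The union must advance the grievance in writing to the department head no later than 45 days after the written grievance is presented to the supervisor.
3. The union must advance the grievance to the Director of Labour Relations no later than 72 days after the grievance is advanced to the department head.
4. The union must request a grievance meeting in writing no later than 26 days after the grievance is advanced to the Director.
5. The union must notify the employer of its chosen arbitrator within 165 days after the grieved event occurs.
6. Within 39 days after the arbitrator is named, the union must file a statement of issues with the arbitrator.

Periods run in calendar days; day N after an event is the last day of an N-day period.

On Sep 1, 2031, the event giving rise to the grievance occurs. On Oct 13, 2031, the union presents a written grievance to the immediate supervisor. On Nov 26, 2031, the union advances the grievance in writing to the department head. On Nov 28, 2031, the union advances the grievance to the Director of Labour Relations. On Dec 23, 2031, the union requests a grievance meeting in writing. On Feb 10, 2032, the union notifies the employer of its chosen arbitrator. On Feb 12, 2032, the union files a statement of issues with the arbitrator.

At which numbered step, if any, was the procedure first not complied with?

None — every step was satisfied

Step 1 — counting 46 days from Sep 1, 2031 (when the grieved event occurs) gives a deadline of Oct 17, 2031; completed Oct 13, 2031, before the deadline.
Step 2 — counting 45 days from Oct 13, 2031 (when the written grievance is presented to the supervisor) gives a deadline of Nov 27, 2031; completed Nov 26, 2031, before the deadline.
Step 3 — counting 72 days from Nov 26, 2031 (when the grievance is advanced to the department head) gives a deadline of Feb 6, 2032; done Nov 28, 2031 — timely.
Step 4 — counting 26 days from Nov 28, 2031 (when the grievance is advanced to the Director) gives a deadline of Dec 24, 2031; completed Dec 23, 2031, before the deadline.
Step 5 — counting 165 days from Sep 1, 2031 (when the grieved event occurs) gives a deadline of Feb 13, 2032; completed Feb 10, 2032, before the deadline.
Step 6 — counting 39 days from Feb 10, 2032 (when the arbitrator is named) gives a deadline of Mar 20, 2032; done Feb 12, 2032 — timely.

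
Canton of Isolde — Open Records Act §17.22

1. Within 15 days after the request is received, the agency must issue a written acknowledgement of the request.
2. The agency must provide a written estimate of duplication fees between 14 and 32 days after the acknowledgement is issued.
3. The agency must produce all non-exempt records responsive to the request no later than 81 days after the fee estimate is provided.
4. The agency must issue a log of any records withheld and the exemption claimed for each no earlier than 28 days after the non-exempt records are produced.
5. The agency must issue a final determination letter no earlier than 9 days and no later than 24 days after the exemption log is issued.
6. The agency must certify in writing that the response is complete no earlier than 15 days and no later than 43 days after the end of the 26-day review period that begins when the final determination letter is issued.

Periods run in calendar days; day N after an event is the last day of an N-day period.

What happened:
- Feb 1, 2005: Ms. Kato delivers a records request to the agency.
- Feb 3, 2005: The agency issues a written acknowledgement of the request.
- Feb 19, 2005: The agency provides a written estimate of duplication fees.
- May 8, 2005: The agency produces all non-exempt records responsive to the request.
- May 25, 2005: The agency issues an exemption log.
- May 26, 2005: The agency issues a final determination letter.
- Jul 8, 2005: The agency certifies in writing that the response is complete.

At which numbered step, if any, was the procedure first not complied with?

Step 1: 15 days after Feb 1, 2005 (when the request is received) is Feb 16, 2005; completed Feb 3, 2005, before the deadline.
Step 2: the window is 14–32 days after Feb 3, 2005 (when the acknowledgement is issued), so Feb 17, 2005 through Mar 7, 2005; done Feb 19, 2005, which is between those dates.
Step 3: 81 days after Feb 19, 2005 (when the fee estimate is provided) is May 11, 2005; completed May 8, 2005, before the deadline.
Step 4: the earliest permitted date is 28 days after May 8, 2005 (when the non-exempt records are produced), i.e. Jun 5, 2005; done May 25, 2005 — 11 days too early.

Step 4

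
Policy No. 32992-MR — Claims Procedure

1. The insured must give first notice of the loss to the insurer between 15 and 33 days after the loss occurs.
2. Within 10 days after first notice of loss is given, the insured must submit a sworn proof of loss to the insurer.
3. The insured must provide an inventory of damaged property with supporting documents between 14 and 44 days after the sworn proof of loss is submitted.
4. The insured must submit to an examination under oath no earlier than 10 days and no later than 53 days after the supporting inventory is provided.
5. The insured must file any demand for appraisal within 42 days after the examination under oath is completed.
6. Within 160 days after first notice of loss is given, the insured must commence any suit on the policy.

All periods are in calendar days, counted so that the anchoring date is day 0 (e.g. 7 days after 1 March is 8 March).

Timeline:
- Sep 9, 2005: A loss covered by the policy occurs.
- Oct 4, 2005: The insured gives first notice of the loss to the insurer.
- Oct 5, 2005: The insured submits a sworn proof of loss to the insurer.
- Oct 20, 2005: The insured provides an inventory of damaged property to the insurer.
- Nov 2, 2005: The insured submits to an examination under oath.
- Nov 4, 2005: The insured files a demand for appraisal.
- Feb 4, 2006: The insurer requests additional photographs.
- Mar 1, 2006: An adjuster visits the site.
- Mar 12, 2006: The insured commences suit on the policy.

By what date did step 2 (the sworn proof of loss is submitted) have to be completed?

Oct 14, 2005

Step 2 runs from Oct 4, 2005, when first notice of loss is given. 10 days after Oct 4, 2005 is Oct 14, 2005.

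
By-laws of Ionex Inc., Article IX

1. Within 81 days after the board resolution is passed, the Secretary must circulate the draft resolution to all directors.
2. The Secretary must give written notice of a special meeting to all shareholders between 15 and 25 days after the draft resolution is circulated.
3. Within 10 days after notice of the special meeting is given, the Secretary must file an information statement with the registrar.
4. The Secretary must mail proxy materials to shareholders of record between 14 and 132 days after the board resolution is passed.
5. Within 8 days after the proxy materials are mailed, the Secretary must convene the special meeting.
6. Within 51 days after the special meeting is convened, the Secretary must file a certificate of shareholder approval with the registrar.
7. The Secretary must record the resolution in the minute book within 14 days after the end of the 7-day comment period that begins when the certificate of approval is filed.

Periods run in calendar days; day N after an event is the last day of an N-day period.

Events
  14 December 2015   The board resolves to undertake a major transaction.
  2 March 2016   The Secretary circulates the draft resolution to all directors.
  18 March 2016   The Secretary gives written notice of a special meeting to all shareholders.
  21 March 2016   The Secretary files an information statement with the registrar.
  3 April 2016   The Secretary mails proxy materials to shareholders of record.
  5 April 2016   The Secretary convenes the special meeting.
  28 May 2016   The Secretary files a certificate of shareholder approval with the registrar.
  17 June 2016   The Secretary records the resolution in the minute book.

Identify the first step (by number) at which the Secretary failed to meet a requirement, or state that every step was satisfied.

Step 1 — counting 81 days from 14 December 2015 (when the board resolution is passed) gives a deadline of 4 March 2016; completed 2 March 2016, before the deadline.
Step 2 — 15 and 25 days from 2 March 2016 (when the draft resolution is circulated) are 17 March 2016 and 27 March 2016 respectively; done 18 March 2016 — within the window.
Step 3 — counting 10 days from 18 March 2016 (when notice of the special meeting is given) gives a deadline of 28 March 2016; done 21 March 2016 — timely.
Step 4 — 14 and 132 days from 14 December 2015 (when the board resolution is passed) are 28 December 2015 and 24 April 2016 respectively; done 3 April 2016 — within the window.
Step 5 — counting 8 days from 3 April 2016 (when the proxy materials are mailed) gives a deadline of 11 April 2016; done 5 April 2016 — timely.
Step 6 — counting 51 days from 5 April 2016 (when the special meeting is convened) gives a deadline of 26 May 2016; not done until 28 May 2016, 2 days after the deadline.
Later steps need not be reached.

Step 6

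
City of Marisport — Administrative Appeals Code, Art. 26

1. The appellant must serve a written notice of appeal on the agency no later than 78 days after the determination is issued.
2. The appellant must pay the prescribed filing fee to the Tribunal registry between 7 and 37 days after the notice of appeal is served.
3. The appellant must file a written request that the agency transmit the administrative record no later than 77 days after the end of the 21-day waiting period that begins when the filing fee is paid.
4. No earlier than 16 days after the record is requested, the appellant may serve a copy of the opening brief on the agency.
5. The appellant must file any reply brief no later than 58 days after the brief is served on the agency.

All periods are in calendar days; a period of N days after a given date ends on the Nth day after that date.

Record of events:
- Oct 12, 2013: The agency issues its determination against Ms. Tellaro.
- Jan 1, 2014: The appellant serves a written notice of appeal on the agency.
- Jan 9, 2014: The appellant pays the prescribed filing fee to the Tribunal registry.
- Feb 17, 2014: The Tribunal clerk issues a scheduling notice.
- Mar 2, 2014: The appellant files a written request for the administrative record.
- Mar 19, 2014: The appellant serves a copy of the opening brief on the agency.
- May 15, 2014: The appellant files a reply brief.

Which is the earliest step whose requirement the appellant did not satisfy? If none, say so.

(1) due by Oct 12, 2013 + 78 days = Dec 29, 2013; done Jan 1, 2014 — 3 days late.

Step 1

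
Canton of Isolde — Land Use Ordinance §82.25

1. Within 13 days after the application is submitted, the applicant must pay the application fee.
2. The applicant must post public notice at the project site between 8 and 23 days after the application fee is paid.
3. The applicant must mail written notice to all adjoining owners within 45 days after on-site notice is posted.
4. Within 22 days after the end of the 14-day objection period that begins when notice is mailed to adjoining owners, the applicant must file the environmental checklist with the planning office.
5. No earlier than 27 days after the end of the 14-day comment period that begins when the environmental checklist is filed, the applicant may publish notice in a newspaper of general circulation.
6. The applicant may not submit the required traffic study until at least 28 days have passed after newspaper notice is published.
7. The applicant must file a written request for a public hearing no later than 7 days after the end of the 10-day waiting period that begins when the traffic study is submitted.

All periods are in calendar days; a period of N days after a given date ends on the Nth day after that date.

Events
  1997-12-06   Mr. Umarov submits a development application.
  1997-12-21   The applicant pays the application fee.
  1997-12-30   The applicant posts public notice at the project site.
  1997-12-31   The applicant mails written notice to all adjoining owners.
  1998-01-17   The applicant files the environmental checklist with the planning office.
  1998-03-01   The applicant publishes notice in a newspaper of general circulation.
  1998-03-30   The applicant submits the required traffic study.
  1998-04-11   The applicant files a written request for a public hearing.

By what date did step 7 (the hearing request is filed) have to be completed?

1998-04-16

The traffic study is submitted on 1998-03-30; the 10-day waiting period therefore ends 1998-04-09, and step 7 runs from that date. 7 days after 1998-04-09 is 1998-04-16.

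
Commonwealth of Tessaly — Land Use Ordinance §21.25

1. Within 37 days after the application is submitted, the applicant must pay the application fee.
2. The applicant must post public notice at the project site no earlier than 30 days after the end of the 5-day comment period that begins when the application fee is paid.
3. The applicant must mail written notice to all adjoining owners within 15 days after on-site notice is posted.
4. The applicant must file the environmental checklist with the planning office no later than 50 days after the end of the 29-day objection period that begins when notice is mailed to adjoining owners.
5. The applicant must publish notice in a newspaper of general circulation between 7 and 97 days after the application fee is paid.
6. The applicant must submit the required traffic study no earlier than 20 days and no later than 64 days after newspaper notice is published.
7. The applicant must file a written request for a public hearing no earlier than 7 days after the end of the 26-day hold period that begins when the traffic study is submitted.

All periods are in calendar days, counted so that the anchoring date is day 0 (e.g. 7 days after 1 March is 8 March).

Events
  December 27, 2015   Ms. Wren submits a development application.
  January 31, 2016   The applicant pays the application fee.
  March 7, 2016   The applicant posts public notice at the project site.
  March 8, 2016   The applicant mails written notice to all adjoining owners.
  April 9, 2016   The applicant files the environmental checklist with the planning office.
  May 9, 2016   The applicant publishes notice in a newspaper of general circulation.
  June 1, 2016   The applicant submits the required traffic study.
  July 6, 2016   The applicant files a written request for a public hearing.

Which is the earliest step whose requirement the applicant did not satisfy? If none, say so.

Step 5

Step 1 — counting 37 days from December 27, 2015 (when the application is submitted) gives a deadline of February 2, 2016; completed January 31, 2016, before the deadline.
Step 2 — must wait 30 days from February 5, 2016 (end of the 5-day comment period, which began when the application fee is paid on January 31, 2016), so not before March 6, 2016; done March 7, 2016, after the minimum wait.
Step 3 — counting 15 days from March 7, 2016 (when on-site notice is posted) gives a deadline of March 22, 2016; March 8, 2016 is within that limit.
Step 4 — counting 50 days from April 6, 2016 (end of the 29-day objection period, which began when notice is mailed to adjoining owners on March 8, 2016) gives a deadline of May 26, 2016; completed April 9, 2016, before the deadline.
Step 5 — 7 and 97 days from January 31, 2016 (when the application fee is paid) are February 7, 2016 and May 7, 2016 respectively; May 9, 2016 is 2 days past the end of the window.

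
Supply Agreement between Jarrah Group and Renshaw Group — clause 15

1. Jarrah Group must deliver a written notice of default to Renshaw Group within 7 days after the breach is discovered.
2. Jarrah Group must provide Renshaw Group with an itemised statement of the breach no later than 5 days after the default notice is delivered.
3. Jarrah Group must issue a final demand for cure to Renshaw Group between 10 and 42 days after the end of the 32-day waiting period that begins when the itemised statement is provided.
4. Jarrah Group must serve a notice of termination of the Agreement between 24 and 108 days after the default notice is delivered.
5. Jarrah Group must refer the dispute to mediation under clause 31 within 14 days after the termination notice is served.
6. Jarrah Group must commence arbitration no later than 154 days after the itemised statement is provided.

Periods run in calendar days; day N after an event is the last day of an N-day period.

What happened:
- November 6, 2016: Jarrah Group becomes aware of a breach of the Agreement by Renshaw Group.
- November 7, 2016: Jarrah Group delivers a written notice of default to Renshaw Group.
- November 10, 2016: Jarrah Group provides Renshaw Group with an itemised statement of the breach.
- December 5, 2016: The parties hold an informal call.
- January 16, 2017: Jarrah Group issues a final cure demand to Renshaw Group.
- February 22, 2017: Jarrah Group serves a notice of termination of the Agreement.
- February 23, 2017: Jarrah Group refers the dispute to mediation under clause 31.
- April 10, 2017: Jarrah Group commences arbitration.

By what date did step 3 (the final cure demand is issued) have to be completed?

January 23, 2017

The itemised statement is provided on November 10, 2016; the 32-day waiting period therefore ends December 12, 2016, and step 3 runs from that date. The window is 10–42 days after December 12, 2016; it closes on January 23, 2017.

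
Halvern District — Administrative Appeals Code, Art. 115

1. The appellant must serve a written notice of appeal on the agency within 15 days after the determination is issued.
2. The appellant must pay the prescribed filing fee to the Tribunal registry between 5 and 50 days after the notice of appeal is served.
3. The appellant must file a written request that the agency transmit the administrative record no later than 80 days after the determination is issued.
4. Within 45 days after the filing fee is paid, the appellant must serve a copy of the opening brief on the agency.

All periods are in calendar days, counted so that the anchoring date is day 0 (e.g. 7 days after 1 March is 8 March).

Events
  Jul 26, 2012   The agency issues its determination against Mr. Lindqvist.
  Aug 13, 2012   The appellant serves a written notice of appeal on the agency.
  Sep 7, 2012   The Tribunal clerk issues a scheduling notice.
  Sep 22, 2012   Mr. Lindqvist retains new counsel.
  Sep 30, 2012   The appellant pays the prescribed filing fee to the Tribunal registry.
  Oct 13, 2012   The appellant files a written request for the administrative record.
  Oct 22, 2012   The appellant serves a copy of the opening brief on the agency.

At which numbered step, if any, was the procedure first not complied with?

Step 1: 15 days after Jul 26, 2012 (when the determination is issued) is Aug 10, 2012; not done until Aug 13, 2012, 3 days after the deadline.
No need to go further; step 1 was not satisfied.

Step 1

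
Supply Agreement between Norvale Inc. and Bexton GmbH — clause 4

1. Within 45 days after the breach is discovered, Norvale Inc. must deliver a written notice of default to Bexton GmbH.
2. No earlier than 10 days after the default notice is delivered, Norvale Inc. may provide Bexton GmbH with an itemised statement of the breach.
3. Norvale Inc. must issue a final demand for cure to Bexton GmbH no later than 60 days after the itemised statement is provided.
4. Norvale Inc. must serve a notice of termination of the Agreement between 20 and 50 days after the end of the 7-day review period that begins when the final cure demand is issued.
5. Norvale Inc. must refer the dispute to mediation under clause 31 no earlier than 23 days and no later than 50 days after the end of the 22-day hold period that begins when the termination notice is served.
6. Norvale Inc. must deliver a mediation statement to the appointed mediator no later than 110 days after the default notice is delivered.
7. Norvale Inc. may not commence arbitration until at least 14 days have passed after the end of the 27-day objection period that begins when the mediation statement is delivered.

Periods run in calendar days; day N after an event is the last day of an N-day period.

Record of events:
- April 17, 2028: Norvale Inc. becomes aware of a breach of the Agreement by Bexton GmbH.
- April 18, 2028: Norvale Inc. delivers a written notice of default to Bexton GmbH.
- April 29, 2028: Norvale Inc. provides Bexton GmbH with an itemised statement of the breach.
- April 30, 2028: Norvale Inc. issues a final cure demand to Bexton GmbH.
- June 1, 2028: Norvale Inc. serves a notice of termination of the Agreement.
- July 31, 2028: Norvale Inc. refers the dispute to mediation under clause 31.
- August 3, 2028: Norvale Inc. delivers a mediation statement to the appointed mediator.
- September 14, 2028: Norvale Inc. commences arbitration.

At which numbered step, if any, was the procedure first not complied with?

None — every step was satisfied

(1) due by April 17, 2028 + 45 days = June 1, 2028; done April 18, 2028 — timely.
(2) permitted from April 18, 2028 + 10 days = April 28, 2028 onward; done April 29, 2028, after the minimum wait.
(3) due by April 29, 2028 + 60 days = June 28, 2028; completed April 30, 2028, before the deadline.
(4) the permitted window runs from May 7, 2028 + 20 = May 27, 2028 to May 7, 2028 + 50 = June 26, 2028; done June 1, 2028 — within the window.
(5) the permitted window runs from June 23, 2028 + 23 = July 16, 2028 to June 23, 2028 + 50 = August 12, 2028; July 31, 2028 falls inside that range.
(6) due by April 18, 2028 + 110 days = August 6, 2028; completed August 3, 2028, before the deadline.
(7) permitted from August 30, 2028 + 14 days = September 13, 2028 onward; done September 14, 2028 — permitted.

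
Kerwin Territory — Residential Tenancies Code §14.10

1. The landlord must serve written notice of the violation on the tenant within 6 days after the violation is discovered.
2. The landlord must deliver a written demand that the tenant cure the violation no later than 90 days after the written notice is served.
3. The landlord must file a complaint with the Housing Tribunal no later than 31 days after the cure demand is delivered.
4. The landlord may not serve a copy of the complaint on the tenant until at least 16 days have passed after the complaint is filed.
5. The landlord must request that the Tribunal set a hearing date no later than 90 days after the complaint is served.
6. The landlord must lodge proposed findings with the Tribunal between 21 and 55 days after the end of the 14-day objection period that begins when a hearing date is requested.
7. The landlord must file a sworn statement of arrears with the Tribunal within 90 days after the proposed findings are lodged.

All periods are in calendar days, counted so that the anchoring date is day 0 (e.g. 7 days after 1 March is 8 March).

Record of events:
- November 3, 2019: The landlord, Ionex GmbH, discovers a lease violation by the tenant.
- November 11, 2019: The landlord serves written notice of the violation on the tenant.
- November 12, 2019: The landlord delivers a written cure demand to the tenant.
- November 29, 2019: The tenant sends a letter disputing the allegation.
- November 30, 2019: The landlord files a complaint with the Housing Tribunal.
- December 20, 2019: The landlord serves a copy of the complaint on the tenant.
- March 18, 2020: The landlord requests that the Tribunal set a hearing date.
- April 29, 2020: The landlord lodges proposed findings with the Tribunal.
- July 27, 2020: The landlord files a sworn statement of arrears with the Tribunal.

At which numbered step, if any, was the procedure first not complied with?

Step 1: 6 days after November 3, 2019 (when the violation is discovered) is November 9, 2019; done November 11, 2019 — 2 days late.

Step 1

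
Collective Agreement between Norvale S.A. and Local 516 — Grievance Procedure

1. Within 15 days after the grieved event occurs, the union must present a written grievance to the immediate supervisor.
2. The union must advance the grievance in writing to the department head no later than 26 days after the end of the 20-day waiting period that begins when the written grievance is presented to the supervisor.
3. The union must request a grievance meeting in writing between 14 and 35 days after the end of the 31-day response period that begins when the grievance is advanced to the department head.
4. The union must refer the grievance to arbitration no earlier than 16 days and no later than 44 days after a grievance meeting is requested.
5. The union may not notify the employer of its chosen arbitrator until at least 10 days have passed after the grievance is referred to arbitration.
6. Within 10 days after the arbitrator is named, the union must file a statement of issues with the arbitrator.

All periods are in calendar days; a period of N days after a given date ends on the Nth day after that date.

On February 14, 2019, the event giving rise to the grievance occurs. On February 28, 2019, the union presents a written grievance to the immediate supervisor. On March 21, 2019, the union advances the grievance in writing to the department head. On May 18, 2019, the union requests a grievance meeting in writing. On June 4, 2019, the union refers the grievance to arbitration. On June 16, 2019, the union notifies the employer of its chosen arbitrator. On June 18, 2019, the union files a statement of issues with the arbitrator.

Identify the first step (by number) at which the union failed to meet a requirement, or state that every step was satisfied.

None — every step was satisfied

Step 1: 15 days after February 14, 2019 (when the grieved event occurs) is March 1, 2019; done February 28, 2019 — timely.
Step 2: 26 days after March 20, 2019 (end of the 20-day waiting period, which began when the written grievance is presented to the supervisor on February 28, 2019) is April 15, 2019; done March 21, 2019 — timely.
Step 3: the window is 14–35 days after April 21, 2019 (end of the 31-day response period, which began when the grievance is advanced to the department head on March 21, 2019), so May 5, 2019 through May 26, 2019; done May 18, 2019 — within the window.
Step 4: the window is 16–44 days after May 18, 2019 (when a grievance meeting is requested), so June 3, 2019 through July 1, 2019; June 4, 2019 falls inside that range.
Step 5: the earliest permitted date is 10 days after June 4, 2019 (when the grievance is referred to arbitration), i.e. June 14, 2019; done June 16, 2019 — permitted.
Step 6: 10 days after June 16, 2019 (when the arbitrator is named) is June 26, 2019; completed June 18, 2019, before the deadline.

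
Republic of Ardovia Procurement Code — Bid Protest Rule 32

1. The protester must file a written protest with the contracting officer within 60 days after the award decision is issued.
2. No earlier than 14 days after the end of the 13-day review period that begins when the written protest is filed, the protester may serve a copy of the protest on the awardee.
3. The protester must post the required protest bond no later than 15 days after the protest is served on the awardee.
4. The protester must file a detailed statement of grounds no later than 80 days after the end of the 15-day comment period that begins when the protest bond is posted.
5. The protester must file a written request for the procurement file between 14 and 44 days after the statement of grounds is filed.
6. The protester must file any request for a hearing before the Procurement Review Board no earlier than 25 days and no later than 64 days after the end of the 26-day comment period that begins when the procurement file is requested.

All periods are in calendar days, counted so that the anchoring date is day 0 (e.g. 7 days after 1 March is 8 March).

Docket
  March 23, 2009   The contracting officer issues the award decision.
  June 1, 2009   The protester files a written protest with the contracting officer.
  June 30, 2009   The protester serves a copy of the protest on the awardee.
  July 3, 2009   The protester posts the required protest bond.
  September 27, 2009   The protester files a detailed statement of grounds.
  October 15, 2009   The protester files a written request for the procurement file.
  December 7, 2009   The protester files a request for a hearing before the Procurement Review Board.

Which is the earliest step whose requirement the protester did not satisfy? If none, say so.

Step 1

Step 1: 60 days after March 23, 2009 (when the award decision is issued) is May 22, 2009; done June 1, 2009 — 10 days late.
That is the first point of non-compliance.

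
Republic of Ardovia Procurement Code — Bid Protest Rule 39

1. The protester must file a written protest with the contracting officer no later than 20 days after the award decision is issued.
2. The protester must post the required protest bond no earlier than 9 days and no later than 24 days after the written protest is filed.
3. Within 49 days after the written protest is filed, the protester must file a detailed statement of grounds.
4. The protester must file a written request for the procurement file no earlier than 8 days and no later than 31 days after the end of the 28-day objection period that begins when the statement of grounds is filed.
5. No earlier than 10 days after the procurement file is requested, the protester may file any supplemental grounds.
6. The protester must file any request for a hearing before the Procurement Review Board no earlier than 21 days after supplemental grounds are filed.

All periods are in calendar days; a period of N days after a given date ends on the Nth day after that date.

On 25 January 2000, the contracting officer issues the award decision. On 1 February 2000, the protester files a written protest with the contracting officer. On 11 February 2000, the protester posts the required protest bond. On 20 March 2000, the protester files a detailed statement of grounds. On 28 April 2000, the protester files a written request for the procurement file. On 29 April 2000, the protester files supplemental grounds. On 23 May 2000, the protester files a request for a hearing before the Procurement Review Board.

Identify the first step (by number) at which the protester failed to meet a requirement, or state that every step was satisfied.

Step 5

Step 1 — counting 20 days from 25 January 2000 (when the award decision is issued) gives a deadline of 14 February 2000; completed 1 February 2000, before the deadline.
Step 2 — 9 and 24 days from 1 February 2000 (when the written protest is filed) are 10 February 2000 and 25 February 2000 respectively; 11 February 2000 falls inside that range.
Step 3 — counting 49 days from 1 February 2000 (when the written protest is filed) gives a deadline of 21 March 2000; done 20 March 2000 — timely.
Step 4 — 8 and 31 days from 17 April 2000 (end of the 28-day objection period, which began when the statement of grounds is filed on 20 March 2000) are 25 April 2000 and 18 May 2000 respectively; 28 April 2000 falls inside that range.
Step 5 — must wait 10 days from 28 April 2000 (when the procurement file is requested), so not before 8 May 2000; 29 April 2000 is 9 days before the earliest permitted date.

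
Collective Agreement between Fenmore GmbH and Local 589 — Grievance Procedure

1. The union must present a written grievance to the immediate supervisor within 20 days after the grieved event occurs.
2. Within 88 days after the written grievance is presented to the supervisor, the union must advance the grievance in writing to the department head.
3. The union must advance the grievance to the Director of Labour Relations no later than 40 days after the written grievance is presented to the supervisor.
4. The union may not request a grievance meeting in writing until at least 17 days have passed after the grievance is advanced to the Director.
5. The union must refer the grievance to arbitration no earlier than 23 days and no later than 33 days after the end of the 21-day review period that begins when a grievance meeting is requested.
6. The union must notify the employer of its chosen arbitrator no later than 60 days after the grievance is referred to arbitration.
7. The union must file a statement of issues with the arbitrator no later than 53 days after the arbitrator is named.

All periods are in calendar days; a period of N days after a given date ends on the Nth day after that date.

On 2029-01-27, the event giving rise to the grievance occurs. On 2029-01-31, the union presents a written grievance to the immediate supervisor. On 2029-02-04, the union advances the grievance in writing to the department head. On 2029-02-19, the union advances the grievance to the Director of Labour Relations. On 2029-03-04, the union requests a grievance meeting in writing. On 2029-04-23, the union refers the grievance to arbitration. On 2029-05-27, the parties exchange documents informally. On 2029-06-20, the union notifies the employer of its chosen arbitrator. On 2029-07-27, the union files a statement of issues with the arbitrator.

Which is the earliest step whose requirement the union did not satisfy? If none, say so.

(1) due by 2029-01-27 + 20 days = 2029-02-16; 2029-01-31 is within that limit.
(2) due by 2029-01-31 + 88 days = 2029-04-29; done 2029-02-04 — timely.
(3) due by 2029-01-31 + 40 days = 2029-03-12; completed 2029-02-19, before the deadline.
(4) permitted from 2029-02-19 + 17 days = 2029-03-08 onward; 2029-03-04 is 4 days before the earliest permitted date.
Later steps need not be reached.

Step 4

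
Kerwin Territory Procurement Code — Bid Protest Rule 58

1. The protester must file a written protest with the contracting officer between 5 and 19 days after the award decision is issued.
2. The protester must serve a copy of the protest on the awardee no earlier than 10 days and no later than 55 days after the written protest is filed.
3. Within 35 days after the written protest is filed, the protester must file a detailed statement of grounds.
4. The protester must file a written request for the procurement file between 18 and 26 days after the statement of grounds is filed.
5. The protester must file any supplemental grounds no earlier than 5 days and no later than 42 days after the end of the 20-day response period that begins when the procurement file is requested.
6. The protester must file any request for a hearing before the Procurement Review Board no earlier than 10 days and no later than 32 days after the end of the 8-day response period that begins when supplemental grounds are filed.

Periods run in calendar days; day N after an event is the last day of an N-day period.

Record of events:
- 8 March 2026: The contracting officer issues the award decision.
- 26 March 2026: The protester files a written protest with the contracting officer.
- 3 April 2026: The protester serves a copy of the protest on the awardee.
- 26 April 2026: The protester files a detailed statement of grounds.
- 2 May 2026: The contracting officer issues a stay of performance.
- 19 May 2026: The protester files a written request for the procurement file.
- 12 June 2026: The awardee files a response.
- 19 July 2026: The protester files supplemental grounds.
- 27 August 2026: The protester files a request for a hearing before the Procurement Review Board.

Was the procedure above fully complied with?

Step 1: the window is 5–19 days after 8 March 2026 (when the award decision is issued), so 13 March 2026 through 27 March 2026; done 26 March 2026 — within the window.
Step 2: the window is 10–55 days after 26 March 2026 (when the written protest is filed), so 5 April 2026 through 20 May 2026; 3 April 2026 is 2 days too early.
The procedure was therefore not followed at step 2.

No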